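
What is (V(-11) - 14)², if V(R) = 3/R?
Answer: 24649/121 ≈ 203.71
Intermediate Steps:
(V(-11) - 14)² = (3/(-11) - 14)² = (3*(-1/11) - 14)² = (-3/11 - 14)² = (-157/11)² = 24649/121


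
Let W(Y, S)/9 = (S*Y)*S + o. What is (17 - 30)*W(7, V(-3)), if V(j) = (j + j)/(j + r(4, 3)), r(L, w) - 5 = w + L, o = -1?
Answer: -247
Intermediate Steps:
r(L, w) = 5 + L + w (r(L, w) = 5 + (w + L) = 5 + (L + w) = 5 + L + w)
V(j) = 2*j/(12 + j) (V(j) = (j + j)/(j + (5 + 4 + 3)) = (2*j)/(j + 12) = (2*j)/(12 + j) = 2*j/(12 + j))
W(Y, S) = -9 + 9*Y*S² (W(Y, S) = 9*((S*Y)*S - 1) = 9*(Y*S² - 1) = 9*(-1 + Y*S²) = -9 + 9*Y*S²)
(17 - 30)*W(7, V(-3)) = (17 - 30)*(-9 + 9*7*(2*(-3)/(12 - 3))²) = -13*(-9 + 9*7*(2*(-3)/9)²) = -13*(-9 + 9*7*(2*(-3)*(⅑))²) = -13*(-9 + 9*7*(-⅔)²) = -13*(-9 + 9*7*(4/9)) = -13*(-9 + 28) = -13*19 = -247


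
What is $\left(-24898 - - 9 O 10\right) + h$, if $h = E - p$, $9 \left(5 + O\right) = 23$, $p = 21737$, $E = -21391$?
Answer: $-68246$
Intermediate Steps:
$O = - \frac{22}{9}$ ($O = -5 + \frac{1}{9} \cdot 23 = -5 + \frac{23}{9} = - \frac{22}{9} \approx -2.4444$)
$h = -43128$ ($h = -21391 - 21737 = -43128$)
$\left(-24898 - - 9 O 10\right) + h = \left(-24898 - \left(-9\right) \left(- \frac{22}{9}\right) 10\right) - 43128 = \left(-24898 - 22 \cdot 10\right) - 43128 = \left(-24898 - 220\right) - 43128 = -25118 - 43128 = -68246$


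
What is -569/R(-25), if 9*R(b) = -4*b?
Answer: -5121/100 ≈ -51.210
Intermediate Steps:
R(b) = -4*b/9 (R(b) = (-4*b)/9 = -4*b/9)
-569/R(-25) = -569/((-4/9*(-25))) = -569/100/9 = -569*9/100 = -5121/100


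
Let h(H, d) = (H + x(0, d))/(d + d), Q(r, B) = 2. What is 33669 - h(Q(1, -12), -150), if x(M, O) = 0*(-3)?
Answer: 5050351/150 ≈ 33669.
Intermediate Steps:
x(M, O) = 0
h(H, d) = H/(2*d) (h(H, d) = (H + 0)/(d + d) = H/((2*d)) = H*(1/(2*d)) = H/(2*d))
33669 - h(Q(1, -12), -150) = 33669 - 2/(2*(-150)) = 33669 - 2*(-1)/(2*150) = 33669 - 1*(-1/150) = 33669 + 1/150 = 5050351/150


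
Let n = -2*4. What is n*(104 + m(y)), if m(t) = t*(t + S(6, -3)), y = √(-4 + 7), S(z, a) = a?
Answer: -856 + 24*√3 ≈ -814.43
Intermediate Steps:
n = -8
y = √3 ≈ 1.7320
m(t) = t*(-3 + t) (m(t) = t*(t - 3) = t*(-3 + t))
n*(104 + m(y)) = -8*(104 + √3*(-3 + √3)) = -832 - 8*√3*(-3 + √3)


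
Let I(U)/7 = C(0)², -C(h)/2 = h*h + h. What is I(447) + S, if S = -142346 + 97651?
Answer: -44695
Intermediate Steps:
S = -44695
C(h) = -2*h - 2*h² (C(h) = -2*(h*h + h) = -2*(h² + h) = -2*(h + h²) = -2*h - 2*h²)
I(U) = 0 (I(U) = 7*(-2*0*(1 + 0))² = 7*(-2*0*1)² = 7*0² = 7*0 = 0)
I(447) + S = 0 - 44695 = -44695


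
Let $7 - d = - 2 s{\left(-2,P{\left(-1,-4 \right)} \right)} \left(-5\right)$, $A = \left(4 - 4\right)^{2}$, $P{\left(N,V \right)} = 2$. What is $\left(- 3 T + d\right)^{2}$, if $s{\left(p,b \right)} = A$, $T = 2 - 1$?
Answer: $16$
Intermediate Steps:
$A = 0$ ($A = 0^{2} = 0$)
$T = 1$ ($T = 2 - 1 = 1$)
$s{\left(p,b \right)} = 0$
$d = 7$ ($d = 7 - \left(-2\right) 0 \left(-5\right) = 7 - 0 \left(-5\right) = 7 - 0 = 7 + 0 = 7$)
$\left(- 3 T + d\right)^{2} = \left(\left(-3\right) 1 + 7\right)^{2} = \left(-3 + 7\right)^{2} = 4^{2} = 16$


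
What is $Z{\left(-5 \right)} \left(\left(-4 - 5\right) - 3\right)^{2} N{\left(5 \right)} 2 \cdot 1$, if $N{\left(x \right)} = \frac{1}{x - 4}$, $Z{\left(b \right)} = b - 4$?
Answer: $-2592$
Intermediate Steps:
$Z{\left(b \right)} = -4 + b$
$N{\left(x \right)} = \frac{1}{-4 + x}$
$Z{\left(-5 \right)} \left(\left(-4 - 5\right) - 3\right)^{2} N{\left(5 \right)} 2 \cdot 1 = \left(-4 - 5\right) \frac{\left(\left(-4 - 5\right) - 3\right)^{2}}{-4 + 5} \cdot 2 \cdot 1 = - 9 \frac{\left(\left(-4 - 5\right) - 3\right)^{2}}{1} \cdot 2 \cdot 1 = - 9 \left(-9 - 3\right)^{2} \cdot 1 \cdot 2 \cdot 1 = - 9 \left(-12\right)^{2} \cdot 1 \cdot 2 \cdot 1 = - 9 \cdot 144 \cdot 1 \cdot 2 \cdot 1 = - 9 \cdot 144 \cdot 2 \cdot 1 = \left(-9\right) 288 \cdot 1 = \left(-2592\right) 1 = -2592$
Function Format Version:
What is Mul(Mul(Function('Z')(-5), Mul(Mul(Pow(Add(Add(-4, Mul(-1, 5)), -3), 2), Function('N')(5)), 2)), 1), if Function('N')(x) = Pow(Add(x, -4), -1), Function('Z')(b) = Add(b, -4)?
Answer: -2592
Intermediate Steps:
Function('Z')(b) = Add(-4, b)
Function('N')(x) = Pow(Add(-4, x), -1)
Mul(Mul(Function('Z')(-5), Mul(Mul(Pow(Add(Add(-4, Mul(-1, 5)), -3), 2), Function('N')(5)), 2)), 1) = Mul(Mul(Add(-4, -5), Mul(Mul(Pow(Add(Add(-4, Mul(-1, 5)), -3), 2), Pow(Add(-4, 5), -1)), 2)), 1) = Mul(Mul(-9, Mul(Mul(Pow(Add(Add(-4, -5), -3), 2), Pow(1, -1)), 2)), 1) = Mul(Mul(-9, Mul(Mul(Pow(Add(-9, -3), 2), 1), 2)), 1) = Mul(Mul(-9, Mul(Mul(Pow(-12, 2), 1), 2)), 1) = Mul(Mul(-9, Mul(Mul(144, 1), 2)), 1) = Mul(Mul(-9, Mul(144, 2)), 1) = Mul(Mul(-9, 288), 1) = Mul(-2592, 1) = -2592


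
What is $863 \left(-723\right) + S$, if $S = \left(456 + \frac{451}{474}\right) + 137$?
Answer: $- \frac{295470293}{474} \approx -6.2336 \cdot 10^{5}$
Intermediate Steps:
$S = \frac{281533}{474}$ ($S = \left(456 + 451 \cdot \frac{1}{474}\right) + 137 = \left(456 + \frac{451}{474}\right) + 137 = \frac{216595}{474} + 137 = \frac{281533}{474} \approx 593.95$)
$863 \left(-723\right) + S = 863 \left(-723\right) + \frac{281533}{474} = -623949 + \frac{281533}{474} = - \frac{295470293}{474}$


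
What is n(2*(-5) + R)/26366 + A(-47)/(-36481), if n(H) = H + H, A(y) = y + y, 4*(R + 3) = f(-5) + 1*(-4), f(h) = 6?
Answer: 1566379/961858046 ≈ 0.0016285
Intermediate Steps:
R = -5/2 (R = -3 + (6 + 1*(-4))/4 = -3 + (6 - 4)/4 = -3 + (¼)*2 = -3 + ½ = -5/2 ≈ -2.5000)
A(y) = 2*y
n(H) = 2*H
n(2*(-5) + R)/26366 + A(-47)/(-36481) = (2*(2*(-5) - 5/2))/26366 + (2*(-47))/(-36481) = (2*(-10 - 5/2))*(1/26366) - 94*(-1/36481) = (2*(-25/2))*(1/26366) + 94/36481 = -25*1/26366 + 94/36481 = -25/26366 + 94/36481 = 1566379/961858046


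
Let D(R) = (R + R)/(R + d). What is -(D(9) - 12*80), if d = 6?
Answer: 4794/5 ≈ 958.80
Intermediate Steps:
D(R) = 2*R/(6 + R) (D(R) = (R + R)/(R + 6) = (2*R)/(6 + R) = 2*R/(6 + R))
-(D(9) - 12*80) = -(2*9/(6 + 9) - 12*80) = -(2*9/15 - 960) = -(2*9*(1/15) - 960) = -(6/5 - 960) = -1*(-4794/5) = 4794/5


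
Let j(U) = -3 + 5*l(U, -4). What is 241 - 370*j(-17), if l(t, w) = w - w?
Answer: 1351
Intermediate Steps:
l(t, w) = 0
j(U) = -3 (j(U) = -3 + 5*0 = -3 + 0 = -3)
241 - 370*j(-17) = 241 - 370*(-3) = 241 + 1110 = 1351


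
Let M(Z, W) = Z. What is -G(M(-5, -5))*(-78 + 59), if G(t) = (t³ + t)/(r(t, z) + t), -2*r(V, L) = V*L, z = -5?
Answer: 988/7 ≈ 141.14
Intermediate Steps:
r(V, L) = -L*V/2 (r(V, L) = -V*L/2 = -L*V/2)
G(t) = 2*(t + t³)/(7*t) (G(t) = (t³ + t)/(-½*(-5)*t + t) = (t + t³)/(5*t/2 + t) = (t + t³)/((7*t/2)) = (t + t³)*(2/(7*t)) = 2*(t + t³)/(7*t))
-G(M(-5, -5))*(-78 + 59) = -(2/7 + (2/7)*(-5)²)*(-78 + 59) = -(2/7 + (2/7)*25)*(-19) = -(2/7 + 50/7)*(-19) = -52*(-19)/7 = -1*(-988/7) = 988/7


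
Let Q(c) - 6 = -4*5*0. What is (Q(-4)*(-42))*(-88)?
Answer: 22176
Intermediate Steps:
Q(c) = 6 (Q(c) = 6 - 4*5*0 = 6 - 20*0 = 6 + 0 = 6)
(Q(-4)*(-42))*(-88) = (6*(-42))*(-88) = -252*(-88) = 22176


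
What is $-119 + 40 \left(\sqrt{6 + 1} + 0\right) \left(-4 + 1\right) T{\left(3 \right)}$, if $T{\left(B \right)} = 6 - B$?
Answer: $-119 - 360 \sqrt{7} \approx -1071.5$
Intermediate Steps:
$-119 + 40 \left(\sqrt{6 + 1} + 0\right) \left(-4 + 1\right) T{\left(3 \right)} = -119 + 40 \left(\sqrt{6 + 1} + 0\right) \left(-4 + 1\right) \left(6 - 3\right) = -119 + 40 \left(\sqrt{7} + 0\right) \left(-3\right) \left(6 - 3\right) = -119 + 40 \sqrt{7} \left(-3\right) 3 = -119 + 40 - 3 \sqrt{7} \cdot 3 = -119 + 40 \left(- 9 \sqrt{7}\right) = -119 - 360 \sqrt{7}$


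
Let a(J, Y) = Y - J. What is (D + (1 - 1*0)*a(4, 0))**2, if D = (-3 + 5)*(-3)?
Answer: 100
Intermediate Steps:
D = -6 (D = 2*(-3) = -6)
(D + (1 - 1*0)*a(4, 0))**2 = (-6 + (1 - 1*0)*(0 - 1*4))**2 = (-6 + (1 + 0)*(0 - 4))**2 = (-6 + 1*(-4))**2 = (-6 - 4)**2 = (-10)**2 = 100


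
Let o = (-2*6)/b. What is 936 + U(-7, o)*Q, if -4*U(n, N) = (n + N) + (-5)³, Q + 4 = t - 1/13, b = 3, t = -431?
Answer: -180136/13 ≈ -13857.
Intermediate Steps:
o = -4 (o = -2*6/3 = -12*⅓ = -4)
Q = -5656/13 (Q = -4 + (-431 - 1/13) = -4 - 5604/13 = -5656/13 ≈ -435.08)
U(n, N) = 125/4 - N/4 - n/4 (U(n, N) = -((n + N) + (-5)³)/4 = -((N + n) - 125)/4 = -(-125 + N + n)/4 = 125/4 - N/4 - n/4)
936 + U(-7, o)*Q = 936 + (125/4 - ¼*(-4) - ¼*(-7))*(-5656/13) = 936 + (125/4 + 1 + 7/4)*(-5656/13) = 936 + 34*(-5656/13) = 936 - 192304/13 = -180136/13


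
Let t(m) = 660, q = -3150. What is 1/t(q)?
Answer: 1/660 ≈ 0.0015152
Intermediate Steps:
1/t(q) = 1/660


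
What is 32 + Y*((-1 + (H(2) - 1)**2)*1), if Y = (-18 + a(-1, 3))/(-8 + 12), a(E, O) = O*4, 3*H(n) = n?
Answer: 100/3 ≈ 33.333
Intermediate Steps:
H(n) = n/3
a(E, O) = 4*O
Y = -3/2 (Y = (-18 + 4*3)/(-8 + 12) = (-18 + 12)/4 = -6*1/4 = -3/2 ≈ -1.5000)
32 + Y*((-1 + (H(2) - 1)**2)*1) = 32 - 3*(-1 + ((1/3)*2 - 1)**2)/2 = 32 - 3*(-1 + (2/3 - 1)**2)/2 = 32 - 3*(-1 + (-1/3)**2)/2 = 32 - 3*(-1 + 1/9)/2 = 32 - (-4)/3 = 32 - 3/2*(-8/9) = 32 + 4/3 = 100/3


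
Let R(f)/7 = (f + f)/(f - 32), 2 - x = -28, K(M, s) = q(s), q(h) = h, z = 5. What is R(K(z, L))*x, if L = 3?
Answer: -1260/29 ≈ -43.448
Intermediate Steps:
K(M, s) = s
x = 30 (x = 2 - 1*(-28) = 2 + 28 = 30)
R(f) = 14*f/(-32 + f) (R(f) = 7*((f + f)/(f - 32)) = 7*((2*f)/(-32 + f)) = 7*(2*f/(-32 + f)) = 14*f/(-32 + f))
R(K(z, L))*x = (14*3/(-32 + 3))*30 = (14*3/(-29))*30 = (14*3*(-1/29))*30 = -42/29*30 = -1260/29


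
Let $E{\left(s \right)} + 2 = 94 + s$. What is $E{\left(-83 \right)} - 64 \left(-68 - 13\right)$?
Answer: $5193$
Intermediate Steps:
$E{\left(s \right)} = 92 + s$ ($E{\left(s \right)} = -2 + \left(94 + s\right) = 92 + s$)
$E{\left(-83 \right)} - 64 \left(-68 - 13\right) = \left(92 - 83\right) - 64 \left(-68 - 13\right) = 9 - 64 \left(-68 - 13\right) = 9 - 64 \left(-81\right) = 9 - -5184 = 9 + 5184 = 5193$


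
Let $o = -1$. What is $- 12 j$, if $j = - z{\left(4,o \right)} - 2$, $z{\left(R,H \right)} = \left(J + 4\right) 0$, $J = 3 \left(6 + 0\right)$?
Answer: $24$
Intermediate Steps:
$J = 18$ ($J = 3 \cdot 6 = 18$)
$z{\left(R,H \right)} = 0$ ($z{\left(R,H \right)} = \left(18 + 4\right) 0 = 22 \cdot 0 = 0$)
$j = -2$ ($j = \left(-1\right) 0 - 2 = 0 - 2 = -2$)
$- 12 j = \left(-12\right) \left(-2\right) = 24$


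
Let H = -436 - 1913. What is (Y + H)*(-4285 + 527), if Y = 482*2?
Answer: 5204830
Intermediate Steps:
H = -2349
Y = 964
(Y + H)*(-4285 + 527) = (964 - 2349)*(-4285 + 527) = -1385*(-3758) = 5204830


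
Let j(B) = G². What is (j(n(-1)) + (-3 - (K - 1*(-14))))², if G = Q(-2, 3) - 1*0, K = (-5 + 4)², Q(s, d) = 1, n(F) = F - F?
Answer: 289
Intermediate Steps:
n(F) = 0
K = 1 (K = (-1)² = 1)
G = 1 (G = 1 - 1*0 = 1 + 0 = 1)
j(B) = 1 (j(B) = 1² = 1)
(j(n(-1)) + (-3 - (K - 1*(-14))))² = (1 + (-3 - (1 - 1*(-14))))² = (1 + (-3 - (1 + 14)))² = (1 + (-3 - 1*15))² = (1 + (-3 - 15))² = (1 - 18)² = (-17)² = 289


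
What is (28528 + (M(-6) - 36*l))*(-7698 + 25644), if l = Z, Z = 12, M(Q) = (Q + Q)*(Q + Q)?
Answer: 506795040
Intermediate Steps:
M(Q) = 4*Q**2 (M(Q) = (2*Q)*(2*Q) = 4*Q**2)
l = 12
(28528 + (M(-6) - 36*l))*(-7698 + 25644) = (28528 + (4*(-6)**2 - 36*12))*(-7698 + 25644) = (28528 + (4*36 - 432))*17946 = (28528 + (144 - 432))*17946 = (28528 - 288)*17946 = 28240*17946 = 506795040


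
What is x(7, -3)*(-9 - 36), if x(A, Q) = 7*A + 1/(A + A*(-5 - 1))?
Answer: -15426/7 ≈ -2203.7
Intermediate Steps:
x(A, Q) = 7*A - 1/(5*A) (x(A, Q) = 7*A + 1/(A + A*(-6)) = 7*A + 1/(A - 6*A) = 7*A + 1/(-5*A) = 7*A - 1/(5*A))
x(7, -3)*(-9 - 36) = (7*7 - ⅕/7)*(-9 - 36) = (49 - ⅕*⅐)*(-45) = (49 - 1/35)*(-45) = (1714/35)*(-45) = -15426/7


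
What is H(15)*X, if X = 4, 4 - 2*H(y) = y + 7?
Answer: -36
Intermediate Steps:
H(y) = -3/2 - y/2 (H(y) = 2 - (y + 7)/2 = 2 - (7 + y)/2 = 2 + (-7/2 - y/2) = -3/2 - y/2)
H(15)*X = (-3/2 - ½*15)*4 = (-3/2 - 15/2)*4 = -9*4 = -36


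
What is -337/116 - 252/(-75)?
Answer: 1319/2900 ≈ 0.45483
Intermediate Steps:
-337/116 - 252/(-75) = -337*1/116 - 252*(-1/75) = -337/116 + 84/25 = 1319/2900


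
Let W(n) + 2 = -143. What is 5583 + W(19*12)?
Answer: 5438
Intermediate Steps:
W(n) = -145 (W(n) = -2 - 143 = -145)
5583 + W(19*12) = 5583 - 145 = 5438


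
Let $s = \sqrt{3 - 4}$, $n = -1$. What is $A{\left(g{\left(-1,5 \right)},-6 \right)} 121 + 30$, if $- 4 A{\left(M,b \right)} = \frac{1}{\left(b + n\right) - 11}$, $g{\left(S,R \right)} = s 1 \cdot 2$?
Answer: $\frac{2281}{72} \approx 31.681$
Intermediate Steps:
$s = i$ ($s = \sqrt{-1} = i \approx 1.0 i$)
$g{\left(S,R \right)} = 2 i$ ($g{\left(S,R \right)} = i 1 \cdot 2 = i 2 = 2 i$)
$A{\left(M,b \right)} = - \frac{1}{4 \left(-12 + b\right)}$ ($A{\left(M,b \right)} = - \frac{1}{4 \left(\left(b - 1\right) - 11\right)} = - \frac{1}{4 \left(\left(-1 + b\right) - 11\right)} = - \frac{1}{4 \left(-12 + b\right)}$)
$A{\left(g{\left(-1,5 \right)},-6 \right)} 121 + 30 = - \frac{1}{-48 + 4 \left(-6\right)} 121 + 30 = - \frac{1}{-48 - 24} \cdot 121 + 30 = - \frac{1}{-72} \cdot 121 + 30 = \left(-1\right) \left(- \frac{1}{72}\right) 121 + 30 = \frac{1}{72} \cdot 121 + 30 = \frac{121}{72} + 30 = \frac{2281}{72}$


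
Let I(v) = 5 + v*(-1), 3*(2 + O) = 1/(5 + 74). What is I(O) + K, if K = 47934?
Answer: 11362016/237 ≈ 47941.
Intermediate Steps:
O = -473/237 (O = -2 + 1/(3*(5 + 74)) = -2 + (⅓)/79 = -2 + (⅓)*(1/79) = -2 + 1/237 = -473/237 ≈ -1.9958)
I(v) = 5 - v
I(O) + K = (5 - 1*(-473/237)) + 47934 = (5 + 473/237) + 47934 = 1658/237 + 47934 = 11362016/237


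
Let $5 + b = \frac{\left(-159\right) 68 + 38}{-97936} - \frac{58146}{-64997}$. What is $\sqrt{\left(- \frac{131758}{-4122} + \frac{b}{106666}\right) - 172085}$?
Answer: $\frac{i \sqrt{584950620073639295223169991695732052881}}{58308038691200508} \approx 414.79 i$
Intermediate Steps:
$b = - \frac{12716433313}{3182773096}$ ($b = -5 + \left(\frac{\left(-159\right) 68 + 38}{-97936} - \frac{58146}{-64997}\right) = -5 + \left(\left(-10812 + 38\right) \left(- \frac{1}{97936}\right) - - \frac{58146}{64997}\right) = -5 + \left(\left(-10774\right) \left(- \frac{1}{97936}\right) + \frac{58146}{64997}\right) = -5 + \left(\frac{5387}{48968} + \frac{58146}{64997}\right) = -5 + \frac{3197432167}{3182773096} = - \frac{12716433313}{3182773096} \approx -3.9954$)
$\sqrt{\left(- \frac{131758}{-4122} + \frac{b}{106666}\right) - 172085} = \sqrt{\left(- \frac{131758}{-4122} - \frac{12716433313}{3182773096 \cdot 106666}\right) - 172085} = \sqrt{\left(\left(-131758\right) \left(- \frac{1}{4122}\right) - \frac{12716433313}{339493675057936}\right) - 172085} = \sqrt{\left(\frac{65879}{2061} - \frac{12716433313}{339493675057936}\right) - 172085} = \sqrt{\frac{22365477610572707651}{699696464294406096} - 172085} = \sqrt{- \frac{120384900580492300322509}{699696464294406096}} = \frac{i \sqrt{584950620073639295223169991695732052881}}{58308038691200508}$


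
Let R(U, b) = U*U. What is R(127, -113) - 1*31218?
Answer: -15089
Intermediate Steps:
R(U, b) = U**2
R(127, -113) - 1*31218 = 127**2 - 1*31218 = 16129 - 31218 = -15089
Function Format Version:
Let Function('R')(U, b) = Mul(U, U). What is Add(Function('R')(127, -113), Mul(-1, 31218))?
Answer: -15089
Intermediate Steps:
Function('R')(U, b) = Pow(U, 2)
Add(Function('R')(127, -113), Mul(-1, 31218)) = Add(Pow(127, 2), Mul(-1, 31218)) = Add(16129, -31218) = -15089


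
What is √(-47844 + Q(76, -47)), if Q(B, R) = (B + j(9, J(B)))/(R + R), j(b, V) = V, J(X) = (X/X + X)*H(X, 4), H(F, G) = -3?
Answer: I*√422735014/94 ≈ 218.73*I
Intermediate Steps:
J(X) = -3 - 3*X (J(X) = (X/X + X)*(-3) = (1 + X)*(-3) = -3 - 3*X)
Q(B, R) = (-3 - 2*B)/(2*R) (Q(B, R) = (B + (-3 - 3*B))/(R + R) = (-3 - 2*B)/((2*R)) = (-3 - 2*B)*(1/(2*R)) = (-3 - 2*B)/(2*R))
√(-47844 + Q(76, -47)) = √(-47844 + (-3/2 - 1*76)/(-47)) = √(-47844 - (-3/2 - 76)/47) = √(-47844 - 1/47*(-155/2)) = √(-47844 + 155/94) = √(-4497181/94) = I*√422735014/94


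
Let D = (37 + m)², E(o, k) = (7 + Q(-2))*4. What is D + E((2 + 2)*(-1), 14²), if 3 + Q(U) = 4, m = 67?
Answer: 10848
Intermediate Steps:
Q(U) = 1 (Q(U) = -3 + 4 = 1)
E(o, k) = 32 (E(o, k) = (7 + 1)*4 = 8*4 = 32)
D = 10816 (D = (37 + 67)² = 104² = 10816)
D + E((2 + 2)*(-1), 14²) = 10816 + 32 = 10848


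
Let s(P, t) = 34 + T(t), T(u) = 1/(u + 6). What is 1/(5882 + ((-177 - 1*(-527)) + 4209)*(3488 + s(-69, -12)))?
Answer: 6/96371521 ≈ 6.2259e-8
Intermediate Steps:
T(u) = 1/(6 + u)
s(P, t) = 34 + 1/(6 + t)
1/(5882 + ((-177 - 1*(-527)) + 4209)*(3488 + s(-69, -12))) = 1/(5882 + ((-177 - 1*(-527)) + 4209)*(3488 + (205 + 34*(-12))/(6 - 12))) = 1/(5882 + ((-177 + 527) + 4209)*(3488 + (205 - 408)/(-6))) = 1/(5882 + (350 + 4209)*(3488 - ⅙*(-203))) = 1/(5882 + 4559*(3488 + 203/6)) = 1/(5882 + 4559*(21131/6)) = 1/(5882 + 96336229/6) = 1/(96371521/6) = 6/96371521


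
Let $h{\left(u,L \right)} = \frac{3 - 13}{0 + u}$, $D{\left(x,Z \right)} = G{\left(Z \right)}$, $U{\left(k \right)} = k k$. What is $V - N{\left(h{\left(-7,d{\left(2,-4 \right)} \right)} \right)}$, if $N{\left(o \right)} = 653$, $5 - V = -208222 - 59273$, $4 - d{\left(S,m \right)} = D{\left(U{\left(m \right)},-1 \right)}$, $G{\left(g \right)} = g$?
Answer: $266847$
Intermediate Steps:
$U{\left(k \right)} = k^{2}$
$D{\left(x,Z \right)} = Z$
$d{\left(S,m \right)} = 5$ ($d{\left(S,m \right)} = 4 - -1 = 4 + 1 = 5$)
$h{\left(u,L \right)} = - \frac{10}{u}$
$V = 267500$ ($V = 5 - \left(-208222 - 59273\right) = 5 - -267495 = 5 + 267495 = 267500$)
$V - N{\left(h{\left(-7,d{\left(2,-4 \right)} \right)} \right)} = 267500 - 653 = 266847$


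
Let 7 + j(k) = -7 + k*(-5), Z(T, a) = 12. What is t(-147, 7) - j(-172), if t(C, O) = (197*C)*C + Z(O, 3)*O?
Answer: 4256211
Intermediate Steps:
t(C, O) = 12*O + 197*C² (t(C, O) = (197*C)*C + 12*O = 197*C² + 12*O = 12*O + 197*C²)
j(k) = -14 - 5*k (j(k) = -7 + (-7 + k*(-5)) = -7 + (-7 - 5*k) = -14 - 5*k)
t(-147, 7) - j(-172) = (12*7 + 197*(-147)²) - (-14 - 5*(-172)) = (84 + 197*21609) - (-14 + 860) = (84 + 4256973) - 1*846 = 4257057 - 846 = 4256211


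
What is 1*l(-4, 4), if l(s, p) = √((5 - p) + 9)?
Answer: √10 ≈ 3.1623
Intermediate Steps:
l(s, p) = √(14 - p)
1*l(-4, 4) = 1*√(14 - 1*4) = 1*√(14 - 4) = 1*√10 = √10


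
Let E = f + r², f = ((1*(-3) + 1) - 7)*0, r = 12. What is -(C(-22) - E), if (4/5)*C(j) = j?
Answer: 343/2 ≈ 171.50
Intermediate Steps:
C(j) = 5*j/4
f = 0 (f = ((-3 + 1) - 7)*0 = (-2 - 7)*0 = -9*0 = 0)
E = 144 (E = 0 + 12² = 0 + 144 = 144)
-(C(-22) - E) = -((5/4)*(-22) - 1*144) = -(-55/2 - 144) = -1*(-343/2) = 343/2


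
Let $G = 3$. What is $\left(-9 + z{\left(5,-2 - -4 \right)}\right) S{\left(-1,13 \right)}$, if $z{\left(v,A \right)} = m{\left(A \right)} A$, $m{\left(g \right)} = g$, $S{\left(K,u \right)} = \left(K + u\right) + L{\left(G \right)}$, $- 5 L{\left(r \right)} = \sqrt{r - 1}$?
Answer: $-60 + \sqrt{2} \approx -58.586$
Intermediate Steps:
$L{\left(r \right)} = - \frac{\sqrt{-1 + r}}{5}$ ($L{\left(r \right)} = - \frac{\sqrt{r - 1}}{5} = - \frac{\sqrt{-1 + r}}{5}$)
$S{\left(K,u \right)} = K + u - \frac{\sqrt{2}}{5}$ ($S{\left(K,u \right)} = \left(K + u\right) - \frac{\sqrt{-1 + 3}}{5} = \left(K + u\right) - \frac{\sqrt{2}}{5} = K + u - \frac{\sqrt{2}}{5}$)
$z{\left(v,A \right)} = A^{2}$ ($z{\left(v,A \right)} = A A = A^{2}$)
$\left(-9 + z{\left(5,-2 - -4 \right)}\right) S{\left(-1,13 \right)} = \left(-9 + \left(-2 - -4\right)^{2}\right) \left(-1 + 13 - \frac{\sqrt{2}}{5}\right) = \left(-9 + \left(-2 + 4\right)^{2}\right) \left(12 - \frac{\sqrt{2}}{5}\right) = \left(-9 + 2^{2}\right) \left(12 - \frac{\sqrt{2}}{5}\right) = \left(-9 + 4\right) \left(12 - \frac{\sqrt{2}}{5}\right) = - 5 \left(12 - \frac{\sqrt{2}}{5}\right) = -60 + \sqrt{2}$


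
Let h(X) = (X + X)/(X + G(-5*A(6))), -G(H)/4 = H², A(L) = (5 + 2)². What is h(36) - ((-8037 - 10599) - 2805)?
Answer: 643401519/30008 ≈ 21441.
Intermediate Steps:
A(L) = 49 (A(L) = 7² = 49)
G(H) = -4*H²
h(X) = 2*X/(-240100 + X) (h(X) = (X + X)/(X - 4*(-5*49)²) = (2*X)/(X - 4*(-245)²) = (2*X)/(X - 4*60025) = (2*X)/(X - 240100) = (2*X)/(-240100 + X) = 2*X/(-240100 + X))
h(36) - ((-8037 - 10599) - 2805) = 2*36/(-240100 + 36) - ((-8037 - 10599) - 2805) = 2*36/(-240064) - (-18636 - 2805) = 2*36*(-1/240064) - 1*(-21441) = -9/30008 + 21441 = 643401519/30008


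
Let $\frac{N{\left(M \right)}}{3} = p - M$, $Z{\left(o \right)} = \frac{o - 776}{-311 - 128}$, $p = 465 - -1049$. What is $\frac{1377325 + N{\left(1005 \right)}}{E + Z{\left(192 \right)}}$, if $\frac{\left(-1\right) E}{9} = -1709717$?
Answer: $\frac{605316028}{6755092451} \approx 0.089609$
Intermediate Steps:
$E = 15387453$ ($E = \left(-9\right) \left(-1709717\right) = 15387453$)
$p = 1514$ ($p = 465 + 1049 = 1514$)
$Z{\left(o \right)} = \frac{776}{439} - \frac{o}{439}$ ($Z{\left(o \right)} = \frac{-776 + o}{-439} = \left(-776 + o\right) \left(- \frac{1}{439}\right) = \frac{776}{439} - \frac{o}{439}$)
$N{\left(M \right)} = 4542 - 3 M$ ($N{\left(M \right)} = 3 \left(1514 - M\right) = 4542 - 3 M$)
$\frac{1377325 + N{\left(1005 \right)}}{E + Z{\left(192 \right)}} = \frac{1377325 + \left(4542 - 3015\right)}{15387453 + \left(\frac{776}{439} - \frac{192}{439}\right)} = \frac{1377325 + 1527}{15387453 + \frac{584}{439}} = \frac{1378852}{\frac{6755092451}{439}} = 1378852 \cdot \frac{439}{6755092451} = \frac{605316028}{6755092451}$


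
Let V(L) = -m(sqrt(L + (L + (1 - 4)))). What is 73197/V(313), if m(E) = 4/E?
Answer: -73197*sqrt(623)/4 ≈ -4.5675e+5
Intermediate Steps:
V(L) = -4/sqrt(-3 + 2*L) (V(L) = -4/(sqrt(L + (L + (1 - 4)))) = -4/(sqrt(L + (L - 3))) = -4/(sqrt(L + (-3 + L))) = -4/(sqrt(-3 + 2*L)) = -4/sqrt(-3 + 2*L))
73197/V(313) = 73197/((-4/sqrt(-3 + 2*313))) = 73197/((-4/sqrt(-3 + 626))) = 73197/((-4*sqrt(623)/623)) = 73197*(-sqrt(623)/4) = -73197*sqrt(623)/4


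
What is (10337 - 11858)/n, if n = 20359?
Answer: -1521/20359 ≈ -0.074709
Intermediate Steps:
(10337 - 11858)/n = (10337 - 11858)/20359 = -1521*1/20359 = -1521/20359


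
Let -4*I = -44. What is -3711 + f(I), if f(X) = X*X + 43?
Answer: -3547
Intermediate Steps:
I = 11 (I = -1/4*(-44) = 11)
f(X) = 43 + X**2 (f(X) = X**2 + 43 = 43 + X**2)
-3711 + f(I) = -3711 + (43 + 11**2) = -3711 + (43 + 121) = -3711 + 164 = -3547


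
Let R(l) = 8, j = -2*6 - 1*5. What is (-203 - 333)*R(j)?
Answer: -4288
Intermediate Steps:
j = -17 (j = -12 - 5 = -17)
(-203 - 333)*R(j) = (-203 - 333)*8 = -536*8 = -4288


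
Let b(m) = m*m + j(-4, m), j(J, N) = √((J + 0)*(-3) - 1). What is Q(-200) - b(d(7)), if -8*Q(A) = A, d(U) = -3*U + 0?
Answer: -416 - √11 ≈ -419.32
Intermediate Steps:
d(U) = -3*U
Q(A) = -A/8
j(J, N) = √(-1 - 3*J) (j(J, N) = √(J*(-3) - 1) = √(-3*J - 1) = √(-1 - 3*J))
b(m) = √11 + m² (b(m) = m*m + √(-1 - 3*(-4)) = m² + √(-1 + 12) = m² + √11 = √11 + m²)
Q(-200) - b(d(7)) = -⅛*(-200) - (√11 + (-3*7)²) = 25 - (√11 + (-21)²) = 25 - (√11 + 441) = 25 - (441 + √11) = 25 + (-441 - √11) = -416 - √11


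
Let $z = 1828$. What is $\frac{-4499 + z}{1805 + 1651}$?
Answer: $- \frac{2671}{3456} \approx -0.77286$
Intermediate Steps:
$\frac{-4499 + z}{1805 + 1651} = \frac{-4499 + 1828}{1805 + 1651} = - \frac{2671}{3456}$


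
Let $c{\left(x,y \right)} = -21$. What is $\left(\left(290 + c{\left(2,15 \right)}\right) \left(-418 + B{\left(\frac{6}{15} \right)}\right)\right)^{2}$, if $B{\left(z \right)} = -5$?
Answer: $12947481369$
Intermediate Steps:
$\left(\left(290 + c{\left(2,15 \right)}\right) \left(-418 + B{\left(\frac{6}{15} \right)}\right)\right)^{2} = \left(\left(290 - 21\right) \left(-418 - 5\right)\right)^{2} = \left(269 \left(-423\right)\right)^{2} = \left(-113787\right)^{2} = 12947481369$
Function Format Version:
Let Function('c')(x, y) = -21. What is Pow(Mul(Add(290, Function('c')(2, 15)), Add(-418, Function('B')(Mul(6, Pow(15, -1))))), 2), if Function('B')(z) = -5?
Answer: 12947481369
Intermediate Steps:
Pow(Mul(Add(290, Function('c')(2, 15)), Add(-418, Function('B')(Mul(6, Pow(15, -1))))), 2) = Pow(Mul(Add(290, -21), Add(-418, -5)), 2) = Pow(Mul(269, -423), 2) = Pow(-113787, 2) = 12947481369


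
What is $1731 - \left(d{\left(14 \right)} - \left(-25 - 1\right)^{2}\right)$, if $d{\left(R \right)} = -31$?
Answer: $2438$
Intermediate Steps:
$1731 - \left(d{\left(14 \right)} - \left(-25 - 1\right)^{2}\right) = 1731 - \left(-31 - \left(-25 - 1\right)^{2}\right) = 1731 - \left(-31 - \left(-26\right)^{2}\right) = 1731 - \left(-31 - 676\right) = 1731 - -707 = 1731 + 707 = 2438$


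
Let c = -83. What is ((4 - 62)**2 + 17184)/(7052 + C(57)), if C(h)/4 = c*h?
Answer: -5137/2968 ≈ -1.7308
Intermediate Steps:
C(h) = -332*h (C(h) = 4*(-83*h) = -332*h)
((4 - 62)**2 + 17184)/(7052 + C(57)) = ((4 - 62)**2 + 17184)/(7052 - 332*57) = ((-58)**2 + 17184)/(7052 - 18924) = (3364 + 17184)/(-11872) = 20548*(-1/11872) = -5137/2968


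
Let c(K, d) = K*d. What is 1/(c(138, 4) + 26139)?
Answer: 1/26691 ≈ 3.7466e-5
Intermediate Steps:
1/(c(138, 4) + 26139) = 1/(138*4 + 26139) = 1/(552 + 26139) = 1/26691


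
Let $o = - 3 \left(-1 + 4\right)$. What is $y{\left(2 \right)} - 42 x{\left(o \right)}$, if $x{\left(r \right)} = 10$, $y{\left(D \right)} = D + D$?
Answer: $-416$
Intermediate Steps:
$y{\left(D \right)} = 2 D$
$o = -9$ ($o = \left(-3\right) 3 = -9$)
$y{\left(2 \right)} - 42 x{\left(o \right)} = 2 \cdot 2 - 420 = 4 - 420 = -416$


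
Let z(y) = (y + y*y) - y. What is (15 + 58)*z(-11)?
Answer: 8833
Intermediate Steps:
z(y) = y² (z(y) = (y + y²) - y = y²)
(15 + 58)*z(-11) = (15 + 58)*(-11)² = 73*121 = 8833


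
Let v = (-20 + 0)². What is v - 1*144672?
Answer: -144272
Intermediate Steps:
v = 400 (v = (-20)² = 400)
v - 1*144672 = 400 - 1*144672 = 400 - 144672 = -144272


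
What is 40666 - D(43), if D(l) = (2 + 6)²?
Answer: 40602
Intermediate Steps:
D(l) = 64 (D(l) = 8² = 64)
40666 - D(43) = 40666 - 1*64 = 40666 - 64 = 40602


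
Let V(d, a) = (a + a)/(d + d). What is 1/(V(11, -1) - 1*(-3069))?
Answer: 11/33758 ≈ 0.00032585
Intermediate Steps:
V(d, a) = a/d (V(d, a) = (2*a)/((2*d)) = (2*a)*(1/(2*d)) = a/d)
1/(V(11, -1) - 1*(-3069)) = 1/(-1/11 - 1*(-3069)) = 1/(-1*1/11 + 3069) = 1/(-1/11 + 3069) = 1/(33758/11) = 11/33758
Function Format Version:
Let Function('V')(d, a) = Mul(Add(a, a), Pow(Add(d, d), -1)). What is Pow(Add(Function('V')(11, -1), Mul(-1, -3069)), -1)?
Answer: Rational(11, 33758) ≈ 0.00032585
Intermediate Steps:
Function('V')(d, a) = Mul(a, Pow(d, -1)) (Function('V')(d, a) = Mul(Mul(2, a), Pow(Mul(2, d), -1)) = Mul(Mul(2, a), Mul(Rational(1, 2), Pow(d, -1))) = Mul(a, Pow(d, -1)))
Pow(Add(Function('V')(11, -1), Mul(-1, -3069)), -1) = Pow(Add(Mul(-1, Pow(11, -1)), Mul(-1, -3069)), -1) = Pow(Add(Mul(-1, Rational(1, 11)), 3069), -1) = Pow(Add(Rational(-1, 11), 3069), -1) = Pow(Rational(33758, 11), -1) = Rational(11, 33758)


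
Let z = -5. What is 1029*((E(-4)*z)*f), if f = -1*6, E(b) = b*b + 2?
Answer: 555660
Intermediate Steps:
E(b) = 2 + b² (E(b) = b² + 2 = 2 + b²)
f = -6
1029*((E(-4)*z)*f) = 1029*(((2 + (-4)²)*(-5))*(-6)) = 1029*(((2 + 16)*(-5))*(-6)) = 1029*((18*(-5))*(-6)) = 1029*(-90*(-6)) = 1029*540 = 555660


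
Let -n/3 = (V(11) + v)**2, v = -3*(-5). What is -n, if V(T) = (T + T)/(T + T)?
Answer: 768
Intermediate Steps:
V(T) = 1 (V(T) = (2*T)/((2*T)) = (2*T)*(1/(2*T)) = 1)
v = 15 (v = -3*1*(-5) = -3*(-5) = 15)
n = -768 (n = -3*(1 + 15)**2 = -3*16**2 = -3*256 = -768)
-n = -1*(-768) = 768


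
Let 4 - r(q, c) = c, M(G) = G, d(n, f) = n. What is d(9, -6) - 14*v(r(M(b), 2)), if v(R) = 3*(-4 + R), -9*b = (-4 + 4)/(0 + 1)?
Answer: 93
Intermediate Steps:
b = 0 (b = -(-4 + 4)/(9*(0 + 1)) = -0/1 = -0 = -1/9*0 = 0)
r(q, c) = 4 - c
v(R) = -12 + 3*R
d(9, -6) - 14*v(r(M(b), 2)) = 9 - 14*(-12 + 3*(4 - 1*2)) = 9 - 14*(-12 + 3*(4 - 2)) = 9 - 14*(-12 + 3*2) = 9 - 14*(-12 + 6) = 9 - 14*(-6) = 9 + 84 = 93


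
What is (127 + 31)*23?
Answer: 3634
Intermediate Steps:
(127 + 31)*23 = 158*23 = 3634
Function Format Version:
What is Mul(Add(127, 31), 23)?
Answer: 3634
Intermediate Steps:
Mul(Add(127, 31), 23) = Mul(158, 23) = 3634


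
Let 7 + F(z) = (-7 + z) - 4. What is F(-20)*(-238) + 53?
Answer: 9097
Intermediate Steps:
F(z) = -18 + z (F(z) = -7 + ((-7 + z) - 4) = -7 + (-11 + z) = -18 + z)
F(-20)*(-238) + 53 = (-18 - 20)*(-238) + 53 = -38*(-238) + 53 = 9044 + 53 = 9097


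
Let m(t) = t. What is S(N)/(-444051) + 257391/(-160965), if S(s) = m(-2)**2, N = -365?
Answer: -12699486089/7941852135 ≈ -1.5991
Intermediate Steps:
S(s) = 4 (S(s) = (-2)**2 = 4)
S(N)/(-444051) + 257391/(-160965) = 4/(-444051) + 257391/(-160965) = 4*(-1/444051) + 257391*(-1/160965) = -4/444051 - 28599/17885 = -12699486089/7941852135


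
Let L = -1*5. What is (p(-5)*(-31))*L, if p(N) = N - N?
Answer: 0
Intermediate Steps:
p(N) = 0
L = -5
(p(-5)*(-31))*L = (0*(-31))*(-5) = 0*(-5) = 0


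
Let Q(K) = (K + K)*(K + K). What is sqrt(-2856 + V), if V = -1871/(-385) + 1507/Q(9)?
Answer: 29*I*sqrt(162547385)/6930 ≈ 53.352*I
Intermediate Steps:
Q(K) = 4*K**2 (Q(K) = (2*K)*(2*K) = 4*K**2)
V = 1186399/124740 (V = -1871/(-385) + 1507/((4*9**2)) = -1871*(-1/385) + 1507/((4*81)) = 1871/385 + 1507/324 = 1186399/124740 ≈ 9.5110)
sqrt(-2856 + V) = sqrt(-2856 + 1186399/124740) = sqrt(-355071041/124740) = 29*I*sqrt(162547385)/6930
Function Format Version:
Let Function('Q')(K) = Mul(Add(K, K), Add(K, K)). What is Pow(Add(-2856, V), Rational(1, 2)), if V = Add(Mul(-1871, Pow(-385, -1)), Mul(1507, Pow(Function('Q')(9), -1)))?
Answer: Mul(Rational(29, 6930), I, Pow(162547385, Rational(1, 2))) ≈ Mul(53.352, I)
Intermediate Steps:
Function('Q')(K) = Mul(4, Pow(K, 2)) (Function('Q')(K) = Mul(Mul(2, K), Mul(2, K)) = Mul(4, Pow(K, 2)))
V = Rational(1186399, 124740) (V = Add(Mul(-1871, Pow(-385, -1)), Mul(1507, Pow(Mul(4, Pow(9, 2)), -1))) = Add(Mul(-1871, Rational(-1, 385)), Mul(1507, Pow(Mul(4, 81), -1))) = Add(Rational(1871, 385), Mul(1507, Pow(324, -1))) = Add(Rational(1871, 385), Mul(1507, Rational(1, 324))) = Add(Rational(1871, 385), Rational(1507, 324)) = Rational(1186399, 124740) ≈ 9.5110)
Pow(Add(-2856, V), Rational(1, 2)) = Pow(Add(-2856, Rational(1186399, 124740)), Rational(1, 2)) = Pow(Rational(-355071041, 124740), Rational(1, 2)) = Mul(Rational(29, 6930), I, Pow(162547385, Rational(1, 2)))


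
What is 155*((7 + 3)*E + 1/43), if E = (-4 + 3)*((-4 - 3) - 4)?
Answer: 733305/43 ≈ 17054.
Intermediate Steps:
E = 11 (E = -(-7 - 4) = -1*(-11) = 11)
155*((7 + 3)*E + 1/43) = 155*((7 + 3)*11 + 1/43) = 155*(10*11 + 1/43) = 155*(110 + 1/43) = 155*(4731/43) = 733305/43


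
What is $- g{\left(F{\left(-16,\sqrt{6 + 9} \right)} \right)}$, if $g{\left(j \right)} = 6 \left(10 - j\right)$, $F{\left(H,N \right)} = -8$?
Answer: $-108$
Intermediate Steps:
$g{\left(j \right)} = 60 - 6 j$
$- g{\left(F{\left(-16,\sqrt{6 + 9} \right)} \right)} = - (60 - -48) = - (60 + 48) = \left(-1\right) 108 = -108$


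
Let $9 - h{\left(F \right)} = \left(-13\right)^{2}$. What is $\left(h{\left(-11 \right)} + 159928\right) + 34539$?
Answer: $194307$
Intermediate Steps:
$h{\left(F \right)} = -160$ ($h{\left(F \right)} = 9 - \left(-13\right)^{2} = 9 - 169 = -160$)
$\left(h{\left(-11 \right)} + 159928\right) + 34539 = \left(-160 + 159928\right) + 34539 = 159768 + 34539 = 194307$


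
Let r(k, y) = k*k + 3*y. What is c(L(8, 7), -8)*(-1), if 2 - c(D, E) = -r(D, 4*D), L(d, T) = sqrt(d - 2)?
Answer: -8 - 12*sqrt(6) ≈ -37.394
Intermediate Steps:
L(d, T) = sqrt(-2 + d)
r(k, y) = k**2 + 3*y
c(D, E) = 2 + D**2 + 12*D (c(D, E) = 2 - (-1)*(D**2 + 3*(4*D)) = 2 - (-1)*(D**2 + 12*D) = 2 - (-D**2 - 12*D) = 2 + (D**2 + 12*D) = 2 + D**2 + 12*D)
c(L(8, 7), -8)*(-1) = (2 + (sqrt(-2 + 8))**2 + 12*sqrt(-2 + 8))*(-1) = (2 + (sqrt(6))**2 + 12*sqrt(6))*(-1) = (2 + 6 + 12*sqrt(6))*(-1) = (8 + 12*sqrt(6))*(-1) = -8 - 12*sqrt(6)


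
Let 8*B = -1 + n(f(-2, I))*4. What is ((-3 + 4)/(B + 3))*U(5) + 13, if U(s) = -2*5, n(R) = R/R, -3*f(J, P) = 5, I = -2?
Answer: 271/27 ≈ 10.037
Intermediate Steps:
f(J, P) = -5/3 (f(J, P) = -⅓*5 = -5/3)
n(R) = 1
B = 3/8 (B = (-1 + 1*4)/8 = (-1 + 4)/8 = (⅛)*3 = 3/8 ≈ 0.37500)
U(s) = -10
((-3 + 4)/(B + 3))*U(5) + 13 = ((-3 + 4)/(3/8 + 3))*(-10) + 13 = (1/(27/8))*(-10) + 13 = (1*(8/27))*(-10) + 13 = (8/27)*(-10) + 13 = -80/27 + 13 = 271/27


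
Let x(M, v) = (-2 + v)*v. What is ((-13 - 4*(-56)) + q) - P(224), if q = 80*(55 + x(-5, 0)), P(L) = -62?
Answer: 4673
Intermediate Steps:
x(M, v) = v*(-2 + v)
q = 4400 (q = 80*(55 + 0*(-2 + 0)) = 80*(55 + 0*(-2)) = 80*(55 + 0) = 80*55 = 4400)
((-13 - 4*(-56)) + q) - P(224) = ((-13 - 4*(-56)) + 4400) - 1*(-62) = ((-13 + 224) + 4400) + 62 = (211 + 4400) + 62 = 4611 + 62 = 4673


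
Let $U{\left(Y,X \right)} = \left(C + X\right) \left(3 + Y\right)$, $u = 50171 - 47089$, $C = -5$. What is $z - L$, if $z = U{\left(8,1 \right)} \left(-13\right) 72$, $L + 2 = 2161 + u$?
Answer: $35943$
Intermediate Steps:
$u = 3082$
$U{\left(Y,X \right)} = \left(-5 + X\right) \left(3 + Y\right)$
$L = 5241$ ($L = -2 + \left(2161 + 3082\right) = -2 + 5243 = 5241$)
$z = 41184$ ($z = \left(-15 - 40 + 3 \cdot 1 + 1 \cdot 8\right) \left(-13\right) 72 = \left(-15 - 40 + 3 + 8\right) \left(-13\right) 72 = \left(-44\right) \left(-13\right) 72 = 572 \cdot 72 = 41184$)
$z - L = 41184 - 5241 = 35943$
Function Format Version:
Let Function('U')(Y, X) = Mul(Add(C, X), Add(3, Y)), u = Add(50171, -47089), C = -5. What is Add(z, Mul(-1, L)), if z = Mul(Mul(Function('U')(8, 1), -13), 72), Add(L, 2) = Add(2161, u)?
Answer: 35943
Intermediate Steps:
u = 3082
Function('U')(Y, X) = Mul(Add(-5, X), Add(3, Y))
L = 5241 (L = Add(-2, Add(2161, 3082)) = Add(-2, 5243) = 5241)
z = 41184 (z = Mul(Mul(Add(-15, Mul(-5, 8), Mul(3, 1), Mul(1, 8)), -13), 72) = Mul(Mul(Add(-15, -40, 3, 8), -13), 72) = Mul(Mul(-44, -13), 72) = Mul(572, 72) = 41184)
Add(z, Mul(-1, L)) = Add(41184, Mul(-1, 5241)) = Add(41184, -5241) = 35943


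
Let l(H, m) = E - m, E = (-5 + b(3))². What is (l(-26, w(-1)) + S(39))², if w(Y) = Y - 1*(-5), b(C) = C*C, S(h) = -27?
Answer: 225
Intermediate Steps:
b(C) = C²
w(Y) = 5 + Y (w(Y) = Y + 5 = 5 + Y)
E = 16 (E = (-5 + 3²)² = (-5 + 9)² = 4² = 16)
l(H, m) = 16 - m
(l(-26, w(-1)) + S(39))² = ((16 - (5 - 1)) - 27)² = ((16 - 1*4) - 27)² = ((16 - 4) - 27)² = (12 - 27)² = (-15)² = 225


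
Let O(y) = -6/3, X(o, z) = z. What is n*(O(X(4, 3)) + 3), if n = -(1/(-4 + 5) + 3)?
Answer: -4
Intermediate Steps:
O(y) = -2 (O(y) = -6*⅓ = -2)
n = -4 (n = -(1/1 + 3) = -(1 + 3) = -1*4 = -4)
n*(O(X(4, 3)) + 3) = -4*(-2 + 3) = -4*1 = -4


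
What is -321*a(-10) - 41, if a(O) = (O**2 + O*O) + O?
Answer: -61031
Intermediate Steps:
a(O) = O + 2*O**2 (a(O) = (O**2 + O**2) + O = 2*O**2 + O = O + 2*O**2)
-321*a(-10) - 41 = -(-3210)*(1 + 2*(-10)) - 41 = -(-3210)*(1 - 20) - 41 = -(-3210)*(-19) - 41 = -321*190 - 41 = -60990 - 41 = -61031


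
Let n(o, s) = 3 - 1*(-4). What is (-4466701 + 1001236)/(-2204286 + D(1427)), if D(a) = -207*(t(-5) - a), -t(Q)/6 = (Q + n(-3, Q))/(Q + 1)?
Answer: 1155155/636506 ≈ 1.8148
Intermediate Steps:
n(o, s) = 7 (n(o, s) = 3 + 4 = 7)
t(Q) = -6*(7 + Q)/(1 + Q) (t(Q) = -6*(Q + 7)/(Q + 1) = -6*(7 + Q)/(1 + Q))
D(a) = -621 + 207*a (D(a) = -207*(6*(-7 - 1*(-5))/(1 - 5) - a) = -207*(6*(-7 + 5)/(-4) - a) = -207*(6*(-¼)*(-2) - a) = -207*(3 - a) = -621 + 207*a)
(-4466701 + 1001236)/(-2204286 + D(1427)) = (-4466701 + 1001236)/(-2204286 + (-621 + 207*1427)) = -3465465/(-2204286 + (-621 + 295389)) = -3465465/(-2204286 + 294768) = -3465465/(-1909518) = -3465465*(-1/1909518) = 1155155/636506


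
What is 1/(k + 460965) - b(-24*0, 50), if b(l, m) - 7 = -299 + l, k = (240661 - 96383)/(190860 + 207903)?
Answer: 53674252126079/183815930573 ≈ 292.00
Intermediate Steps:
k = 144278/398763 ≈ 0.36181
b(l, m) = -292 + l (b(l, m) = 7 + (-299 + l) = -292 + l)
1/(k + 460965) - b(-24*0, 50) = 1/(144278/398763 + 460965) - (-292 - 24*0) = 1/(183815930573/398763) - (-292 + 0) = 398763/183815930573 - 1*(-292) = 398763/183815930573 + 292 = 53674252126079/183815930573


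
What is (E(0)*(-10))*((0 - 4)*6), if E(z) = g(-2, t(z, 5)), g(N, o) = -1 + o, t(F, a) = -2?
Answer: -720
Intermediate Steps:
E(z) = -3 (E(z) = -1 - 2 = -3)
(E(0)*(-10))*((0 - 4)*6) = (-3*(-10))*((0 - 4)*6) = 30*(-4*6) = 30*(-24) = -720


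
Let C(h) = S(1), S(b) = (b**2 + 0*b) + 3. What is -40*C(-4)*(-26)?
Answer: 4160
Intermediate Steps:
S(b) = 3 + b**2 (S(b) = (b**2 + 0) + 3 = b**2 + 3 = 3 + b**2)
C(h) = 4 (C(h) = 3 + 1**2 = 3 + 1 = 4)
-40*C(-4)*(-26) = -40*4*(-26) = -160*(-26) = 4160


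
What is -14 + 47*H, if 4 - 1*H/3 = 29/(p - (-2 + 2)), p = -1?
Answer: 4639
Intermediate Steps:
H = 99 (H = 12 - 87/(-1 - (-2 + 2)) = 12 - 87/(-1 - 1*0) = 12 - 87/(-1 + 0) = 12 - 87/(-1) = 12 - 87*(-1) = 12 - 3*(-29) = 12 + 87 = 99)
-14 + 47*H = -14 + 47*99 = -14 + 4653 = 4639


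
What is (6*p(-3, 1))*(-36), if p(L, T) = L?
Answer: 648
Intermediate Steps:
(6*p(-3, 1))*(-36) = (6*(-3))*(-36) = -18*(-36) = 648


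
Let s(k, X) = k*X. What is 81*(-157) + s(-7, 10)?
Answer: -12787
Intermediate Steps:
s(k, X) = X*k
81*(-157) + s(-7, 10) = 81*(-157) + 10*(-7) = -12717 - 70 = -12787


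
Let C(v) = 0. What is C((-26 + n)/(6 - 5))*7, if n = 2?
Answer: 0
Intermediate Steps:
C((-26 + n)/(6 - 5))*7 = 0*7 = 0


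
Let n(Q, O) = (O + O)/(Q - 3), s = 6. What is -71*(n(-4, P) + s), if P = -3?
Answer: -3408/7 ≈ -486.86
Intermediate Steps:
n(Q, O) = 2*O/(-3 + Q) (n(Q, O) = (2*O)/(-3 + Q) = 2*O/(-3 + Q))
-71*(n(-4, P) + s) = -71*(2*(-3)/(-3 - 4) + 6) = -71*(2*(-3)/(-7) + 6) = -71*(2*(-3)*(-⅐) + 6) = -71*(6/7 + 6) = -71*48/7 = -3408/7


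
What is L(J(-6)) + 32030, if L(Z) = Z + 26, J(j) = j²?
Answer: 32092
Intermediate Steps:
L(Z) = 26 + Z
L(J(-6)) + 32030 = (26 + (-6)²) + 32030 = (26 + 36) + 32030 = 62 + 32030 = 32092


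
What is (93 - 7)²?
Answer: 7396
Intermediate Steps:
(93 - 7)² = 86² = 7396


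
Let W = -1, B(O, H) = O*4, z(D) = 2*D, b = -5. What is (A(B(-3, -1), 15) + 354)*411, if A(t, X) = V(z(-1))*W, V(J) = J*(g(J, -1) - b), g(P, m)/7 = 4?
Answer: 172620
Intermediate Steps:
g(P, m) = 28 (g(P, m) = 7*4 = 28)
B(O, H) = 4*O
V(J) = 33*J (V(J) = J*(28 - 1*(-5)) = J*(28 + 5) = J*33 = 33*J)
A(t, X) = 66 (A(t, X) = (33*(2*(-1)))*(-1) = (33*(-2))*(-1) = -66*(-1) = 66)
(A(B(-3, -1), 15) + 354)*411 = (66 + 354)*411 = 420*411 = 172620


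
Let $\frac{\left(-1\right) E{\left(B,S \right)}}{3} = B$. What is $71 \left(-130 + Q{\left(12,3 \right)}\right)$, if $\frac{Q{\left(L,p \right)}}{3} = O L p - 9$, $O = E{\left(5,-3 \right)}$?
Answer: $-126167$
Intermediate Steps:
$E{\left(B,S \right)} = - 3 B$
$O = -15$ ($O = \left(-3\right) 5 = -15$)
$Q{\left(L,p \right)} = -27 - 45 L p$ ($Q{\left(L,p \right)} = 3 \left(- 15 L p - 9\right) = 3 \left(-9 - 15 L p\right) = -27 - 45 L p$)
$71 \left(-130 + Q{\left(12,3 \right)}\right) = 71 \left(-130 - \left(27 + 540 \cdot 3\right)\right) = 71 \left(-130 - 1647\right) = 71 \left(-1777\right) = -126167$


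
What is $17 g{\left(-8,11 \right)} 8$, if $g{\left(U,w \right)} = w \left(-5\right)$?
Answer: $-7480$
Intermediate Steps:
$g{\left(U,w \right)} = - 5 w$
$17 g{\left(-8,11 \right)} 8 = 17 \left(\left(-5\right) 11\right) 8 = 17 \left(-55\right) 8 = \left(-935\right) 8 = -7480$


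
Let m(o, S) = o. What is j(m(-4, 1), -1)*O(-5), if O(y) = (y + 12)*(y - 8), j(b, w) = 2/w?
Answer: 182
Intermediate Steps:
O(y) = (-8 + y)*(12 + y) (O(y) = (12 + y)*(-8 + y) = (-8 + y)*(12 + y))
j(m(-4, 1), -1)*O(-5) = (2/(-1))*(-96 + (-5)**2 + 4*(-5)) = (2*(-1))*(-96 + 25 - 20) = -2*(-91) = 182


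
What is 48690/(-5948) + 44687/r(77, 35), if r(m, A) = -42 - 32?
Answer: -33675167/55019 ≈ -612.06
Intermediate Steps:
r(m, A) = -74
48690/(-5948) + 44687/r(77, 35) = 48690/(-5948) + 44687/(-74) = 48690*(-1/5948) + 44687*(-1/74) = -24345/2974 - 44687/74 = -33675167/55019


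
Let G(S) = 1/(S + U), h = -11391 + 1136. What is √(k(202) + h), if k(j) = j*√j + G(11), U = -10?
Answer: √(-10254 + 202*√202) ≈ 85.925*I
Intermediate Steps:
h = -10255
G(S) = 1/(-10 + S) (G(S) = 1/(S - 10) = 1/(-10 + S))
k(j) = 1 + j^(3/2) (k(j) = j*√j + 1/(-10 + 11) = j^(3/2) + 1/1 = j^(3/2) + 1 = 1 + j^(3/2))
√(k(202) + h) = √((1 + 202^(3/2)) - 10255) = √((1 + 202*√202) - 10255) = √(-10254 + 202*√202)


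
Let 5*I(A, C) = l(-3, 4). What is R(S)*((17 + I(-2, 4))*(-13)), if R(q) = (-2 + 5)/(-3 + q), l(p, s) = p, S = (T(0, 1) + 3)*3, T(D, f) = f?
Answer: -1066/15 ≈ -71.067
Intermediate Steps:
S = 12 (S = (1 + 3)*3 = 4*3 = 12)
I(A, C) = -3/5 (I(A, C) = (1/5)*(-3) = -3/5)
R(q) = 3/(-3 + q)
R(S)*((17 + I(-2, 4))*(-13)) = (3/(-3 + 12))*((17 - 3/5)*(-13)) = (3/9)*((82/5)*(-13)) = (3*(1/9))*(-1066/5) = (1/3)*(-1066/5) = -1066/15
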